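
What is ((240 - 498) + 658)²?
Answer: 160000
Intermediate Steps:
((240 - 498) + 658)² = (-258 + 658)² = 400² = 160000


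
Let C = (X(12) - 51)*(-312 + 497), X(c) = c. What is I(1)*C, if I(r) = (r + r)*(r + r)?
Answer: -28860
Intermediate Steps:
I(r) = 4*r**2 (I(r) = (2*r)*(2*r) = 4*r**2)
C = -7215 (C = (12 - 51)*(-312 + 497) = -39*185 = -7215)
I(1)*C = (4*1**2)*(-7215) = (4*1)*(-7215) = 4*(-7215) = -28860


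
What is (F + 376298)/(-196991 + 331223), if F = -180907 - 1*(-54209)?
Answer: 10400/5593 ≈ 1.8595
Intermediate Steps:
F = -126698 (F = -180907 + 54209 = -126698)
(F + 376298)/(-196991 + 331223) = (-126698 + 376298)/(-196991 + 331223) = 249600/134232 = 249600*(1/134232) = 10400/5593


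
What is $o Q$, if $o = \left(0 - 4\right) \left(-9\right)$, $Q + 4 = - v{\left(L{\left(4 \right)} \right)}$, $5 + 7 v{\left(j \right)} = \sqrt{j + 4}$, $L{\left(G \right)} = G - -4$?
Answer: $- \frac{828}{7} - \frac{72 \sqrt{3}}{7} \approx -136.1$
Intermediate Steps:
$L{\left(G \right)} = 4 + G$ ($L{\left(G \right)} = G + 4 = 4 + G$)
$v{\left(j \right)} = - \frac{5}{7} + \frac{\sqrt{4 + j}}{7}$ ($v{\left(j \right)} = - \frac{5}{7} + \frac{\sqrt{j + 4}}{7} = - \frac{5}{7} + \frac{\sqrt{4 + j}}{7}$)
$Q = - \frac{23}{7} - \frac{2 \sqrt{3}}{7}$ ($Q = -4 - \left(- \frac{5}{7} + \frac{\sqrt{4 + \left(4 + 4\right)}}{7}\right) = -4 - \left(- \frac{5}{7} + \frac{\sqrt{4 + 8}}{7}\right) = -4 - \left(- \frac{5}{7} + \frac{\sqrt{12}}{7}\right) = -4 - \left(- \frac{5}{7} + \frac{2 \sqrt{3}}{7}\right) = -4 + \left(\frac{5}{7} - \frac{2 \sqrt{3}}{7}\right) = - \frac{23}{7} - \frac{2 \sqrt{3}}{7} \approx -3.7806$)
$o = 36$ ($o = \left(-4\right) \left(-9\right) = 36$)
$o Q = 36 \left(- \frac{23}{7} - \frac{2 \sqrt{3}}{7}\right) = - \frac{828}{7} - \frac{72 \sqrt{3}}{7}$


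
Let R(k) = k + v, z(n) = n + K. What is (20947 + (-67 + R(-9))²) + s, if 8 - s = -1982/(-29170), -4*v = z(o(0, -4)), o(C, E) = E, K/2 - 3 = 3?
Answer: 394362824/14585 ≈ 27039.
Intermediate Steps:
K = 12 (K = 6 + 2*3 = 6 + 6 = 12)
z(n) = 12 + n (z(n) = n + 12 = 12 + n)
v = -2 (v = -(12 - 4)/4 = -¼*8 = -2)
R(k) = -2 + k (R(k) = k - 2 = -2 + k)
s = 115689/14585 (s = 8 - (-1982)/(-29170) = 8 - (-1982)*(-1)/29170 = 8 - 1*991/14585 = 8 - 991/14585 = 115689/14585 ≈ 7.9321)
(20947 + (-67 + R(-9))²) + s = (20947 + (-67 + (-2 - 9))²) + 115689/14585 = (20947 + (-67 - 11)²) + 115689/14585 = (20947 + (-78)²) + 115689/14585 = (20947 + 6084) + 115689/14585 = 27031 + 115689/14585 = 394362824/14585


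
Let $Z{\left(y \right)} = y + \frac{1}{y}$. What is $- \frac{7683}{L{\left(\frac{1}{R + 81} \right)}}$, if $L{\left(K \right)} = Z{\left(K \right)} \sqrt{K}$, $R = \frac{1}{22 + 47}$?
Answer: $- \frac{42947970 \sqrt{385710}}{31252861} \approx -853.46$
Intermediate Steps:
$R = \frac{1}{69} \approx 0.014493$
$L{\left(K \right)} = \sqrt{K} \left(K + \frac{1}{K}\right)$ ($L{\left(K \right)} = \left(K + \frac{1}{K}\right) \sqrt{K} = \sqrt{K} \left(K + \frac{1}{K}\right)$)
$- \frac{7683}{L{\left(\frac{1}{R + 81} \right)}} = - \frac{7683}{\frac{1}{\sqrt{\frac{1}{\frac{1}{69} + 81}}} \left(1 + \left(\frac{1}{\frac{1}{69} + 81}\right)^{2}\right)} = - \frac{7683}{\frac{1}{\sqrt{\frac{1}{\frac{5590}{69}}}} \left(1 + \left(\frac{1}{\frac{5590}{69}}\right)^{2}\right)} = - \frac{7683}{\frac{1}{\sqrt{\frac{69}{5590}}} \left(1 + \left(\frac{69}{5590}\right)^{2}\right)} = - \frac{7683}{\frac{\sqrt{385710}}{69} \left(1 + \frac{4761}{31248100}\right)} = - \frac{7683}{\frac{\sqrt{385710}}{69} \cdot \frac{31252861}{31248100}} = - \frac{7683}{\frac{31252861}{2156118900} \sqrt{385710}} = - 7683 \frac{5590 \sqrt{385710}}{31252861} = - \frac{42947970 \sqrt{385710}}{31252861}$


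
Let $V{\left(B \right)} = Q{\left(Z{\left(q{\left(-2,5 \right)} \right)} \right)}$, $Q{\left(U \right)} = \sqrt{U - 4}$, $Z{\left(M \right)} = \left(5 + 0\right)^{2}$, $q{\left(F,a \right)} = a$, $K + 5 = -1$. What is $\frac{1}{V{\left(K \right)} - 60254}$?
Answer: $- \frac{60254}{3630544495} - \frac{\sqrt{21}}{3630544495} \approx -1.6598 \cdot 10^{-5}$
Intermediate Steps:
$K = -6$ ($K = -5 - 1 = -6$)
$Z{\left(M \right)} = 25$ ($Z{\left(M \right)} = 5^{2} = 25$)
$Q{\left(U \right)} = \sqrt{-4 + U}$
$V{\left(B \right)} = \sqrt{21}$ ($V{\left(B \right)} = \sqrt{-4 + 25} = \sqrt{21}$)
$\frac{1}{V{\left(K \right)} - 60254} = \frac{1}{\sqrt{21} - 60254} = \frac{1}{-60254 + \sqrt{21}}$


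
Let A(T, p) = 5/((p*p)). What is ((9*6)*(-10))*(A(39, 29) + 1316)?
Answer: -597650940/841 ≈ -7.1064e+5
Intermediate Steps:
A(T, p) = 5/p**2 (A(T, p) = 5/(p**2) = 5/p**2)
((9*6)*(-10))*(A(39, 29) + 1316) = ((9*6)*(-10))*(5/29**2 + 1316) = (54*(-10))*(5*(1/841) + 1316) = -540*(5/841 + 1316) = -540*1106761/841 = -597650940/841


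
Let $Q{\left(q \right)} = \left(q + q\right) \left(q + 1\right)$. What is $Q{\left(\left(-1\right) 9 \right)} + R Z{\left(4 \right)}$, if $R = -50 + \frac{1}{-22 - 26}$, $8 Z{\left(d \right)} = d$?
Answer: $\frac{11423}{96} \approx 118.99$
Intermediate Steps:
$Z{\left(d \right)} = \frac{d}{8}$
$Q{\left(q \right)} = 2 q \left(1 + q\right)$
$R = - \frac{2401}{48}$ ($R = -50 + \frac{1}{-48} = -50 - \frac{1}{48} = - \frac{2401}{48} \approx -50.021$)
$Q{\left(\left(-1\right) 9 \right)} + R Z{\left(4 \right)} = 2 \left(\left(-1\right) 9\right) \left(1 - 9\right) - \frac{2401 \cdot \frac{1}{8} \cdot 4}{48} = 2 \left(-9\right) \left(1 - 9\right) - \frac{2401}{96} = 2 \left(-9\right) \left(-8\right) - \frac{2401}{96} = 144 - \frac{2401}{96} = \frac{11423}{96}$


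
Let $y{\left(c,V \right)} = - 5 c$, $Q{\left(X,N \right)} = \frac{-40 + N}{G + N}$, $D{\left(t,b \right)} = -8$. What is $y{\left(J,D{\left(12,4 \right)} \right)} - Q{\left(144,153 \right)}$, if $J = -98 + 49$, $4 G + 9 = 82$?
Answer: $\frac{167373}{685} \approx 244.34$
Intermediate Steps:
$G = \frac{73}{4}$ ($G = - \frac{9}{4} + \frac{1}{4} \cdot 82 = - \frac{9}{4} + \frac{41}{2} = \frac{73}{4} \approx 18.25$)
$Q{\left(X,N \right)} = \frac{-40 + N}{\frac{73}{4} + N}$
$J = -49$
$y{\left(J,D{\left(12,4 \right)} \right)} - Q{\left(144,153 \right)} = \left(-5\right) \left(-49\right) - \frac{4 \left(-40 + 153\right)}{73 + 4 \cdot 153} = 245 - 4 \frac{1}{73 + 612} \cdot 113 = 245 - 4 \cdot \frac{1}{685} \cdot 113 = 245 - \frac{452}{685} = \frac{167373}{685}$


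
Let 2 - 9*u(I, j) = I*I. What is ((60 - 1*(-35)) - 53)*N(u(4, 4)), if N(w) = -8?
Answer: -336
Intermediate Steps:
u(I, j) = 2/9 - I²/9 (u(I, j) = 2/9 - I*I/9 = 2/9 - I²/9)
((60 - 1*(-35)) - 53)*N(u(4, 4)) = ((60 - 1*(-35)) - 53)*(-8) = ((60 + 35) - 53)*(-8) = (95 - 53)*(-8) = 42*(-8) = -336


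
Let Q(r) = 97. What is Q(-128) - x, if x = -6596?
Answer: 6693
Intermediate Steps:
Q(-128) - x = 97 - 1*(-6596) = 97 + 6596 = 6693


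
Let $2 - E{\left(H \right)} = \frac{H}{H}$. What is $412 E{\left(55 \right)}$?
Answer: $412$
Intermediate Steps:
$E{\left(H \right)} = 1$ ($E{\left(H \right)} = 2 - \frac{H}{H} = 2 - 1 = 1$)
$412 E{\left(55 \right)} = 412 \cdot 1 = 412$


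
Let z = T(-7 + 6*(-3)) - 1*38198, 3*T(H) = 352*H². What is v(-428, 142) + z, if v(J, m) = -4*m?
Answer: 103702/3 ≈ 34567.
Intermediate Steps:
T(H) = 352*H²/3 (T(H) = (352*H²)/3 = 352*H²/3)
z = 105406/3 (z = 352*(-7 + 6*(-3))²/3 - 1*38198 = 352*(-7 - 18)²/3 - 38198 = (352/3)*(-25)² - 38198 = (352/3)*625 - 38198 = 220000/3 - 38198 = 105406/3 ≈ 35135.)
v(-428, 142) + z = -4*142 + 105406/3 = -568 + 105406/3 = 103702/3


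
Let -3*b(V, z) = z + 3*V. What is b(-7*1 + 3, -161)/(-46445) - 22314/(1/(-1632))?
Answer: 5074085781907/139335 ≈ 3.6416e+7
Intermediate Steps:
b(V, z) = -V - z/3 (b(V, z) = -(z + 3*V)/3 = -V - z/3)
b(-7*1 + 3, -161)/(-46445) - 22314/(1/(-1632)) = (-(-7*1 + 3) - 1/3*(-161))/(-46445) - 22314/(1/(-1632)) = (-(-7 + 3) + 161/3)*(-1/46445) - 22314/(-1/1632) = (-1*(-4) + 161/3)*(-1/46445) - 22314*(-1632) = (4 + 161/3)*(-1/46445) + 36416448 = (173/3)*(-1/46445) + 36416448 = -173/139335 + 36416448 = 5074085781907/139335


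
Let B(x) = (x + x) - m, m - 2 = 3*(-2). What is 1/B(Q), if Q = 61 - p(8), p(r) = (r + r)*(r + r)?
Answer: -1/386 ≈ -0.0025907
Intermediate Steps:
m = -4 (m = 2 + 3*(-2) = 2 - 6 = -4)
p(r) = 4*r² (p(r) = (2*r)*(2*r) = 4*r²)
Q = -195 (Q = 61 - 4*8² = 61 - 4*64 = 61 - 1*256 = 61 - 256 = -195)
B(x) = 4 + 2*x (B(x) = (x + x) - 1*(-4) = 2*x + 4 = 4 + 2*x)
1/B(Q) = 1/(4 + 2*(-195)) = 1/(4 - 390) = 1/(-386) = -1/386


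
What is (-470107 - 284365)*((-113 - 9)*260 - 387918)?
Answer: 316605121136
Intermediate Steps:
(-470107 - 284365)*((-113 - 9)*260 - 387918) = -754472*(-122*260 - 387918) = -754472*(-31720 - 387918) = -754472*(-419638) = 316605121136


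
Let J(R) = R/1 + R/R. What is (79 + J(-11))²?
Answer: 4761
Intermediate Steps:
J(R) = 1 + R (J(R) = R*1 + 1 = R + 1 = 1 + R)
(79 + J(-11))² = (79 + (1 - 11))² = (79 - 10)² = 69² = 4761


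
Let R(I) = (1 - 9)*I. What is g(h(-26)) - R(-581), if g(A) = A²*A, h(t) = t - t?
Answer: -4648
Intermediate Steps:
h(t) = 0
g(A) = A³
R(I) = -8*I
g(h(-26)) - R(-581) = 0³ - (-8)*(-581) = 0 - 1*4648 = 0 - 4648 = -4648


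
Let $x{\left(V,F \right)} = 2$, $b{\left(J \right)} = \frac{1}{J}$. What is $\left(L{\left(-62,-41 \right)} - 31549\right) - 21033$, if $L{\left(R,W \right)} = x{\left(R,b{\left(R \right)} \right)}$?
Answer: $-52580$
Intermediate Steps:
$L{\left(R,W \right)} = 2$
$\left(L{\left(-62,-41 \right)} - 31549\right) - 21033 = \left(2 - 31549\right) - 21033 = -31547 - 21033 = -52580$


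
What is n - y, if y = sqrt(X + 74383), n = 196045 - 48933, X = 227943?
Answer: 147112 - sqrt(302326) ≈ 1.4656e+5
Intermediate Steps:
n = 147112
y = sqrt(302326) (y = sqrt(227943 + 74383) = sqrt(302326) ≈ 549.84)
n - y = 147112 - sqrt(302326)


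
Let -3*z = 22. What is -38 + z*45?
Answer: -368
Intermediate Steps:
z = -22/3 (z = -⅓*22 = -22/3 ≈ -7.3333)
-38 + z*45 = -38 - 22/3*45 = -38 - 330 = -368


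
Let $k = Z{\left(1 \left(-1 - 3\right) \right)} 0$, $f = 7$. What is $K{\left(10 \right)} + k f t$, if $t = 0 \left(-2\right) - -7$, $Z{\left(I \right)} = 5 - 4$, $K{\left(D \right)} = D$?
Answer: $10$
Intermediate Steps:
$Z{\left(I \right)} = 1$ ($Z{\left(I \right)} = 5 - 4 = 1$)
$k = 0$ ($k = 1 \cdot 0 = 0$)
$t = 7$ ($t = 0 + 7 = 7$)
$K{\left(10 \right)} + k f t = 10 + 0 \cdot 7 \cdot 7 = 10 + 0 \cdot 49 = 10 + 0 = 10$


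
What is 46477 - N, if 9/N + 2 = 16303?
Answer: 757621568/16301 ≈ 46477.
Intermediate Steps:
N = 9/16301 (N = 9/(-2 + 16303) = 9/16301 ≈ 0.00055211)
46477 - N = 46477 - 1*9/16301 = 46477 - 9/16301 = 757621568/16301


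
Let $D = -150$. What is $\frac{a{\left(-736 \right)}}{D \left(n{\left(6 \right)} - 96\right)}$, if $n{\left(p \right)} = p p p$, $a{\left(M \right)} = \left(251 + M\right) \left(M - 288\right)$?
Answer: $- \frac{6208}{225} \approx -27.591$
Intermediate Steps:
$a{\left(M \right)} = \left(-288 + M\right) \left(251 + M\right)$ ($a{\left(M \right)} = \left(251 + M\right) \left(-288 + M\right) = \left(-288 + M\right) \left(251 + M\right)$)
$n{\left(p \right)} = p^{3}$ ($n{\left(p \right)} = p p^{2} = p^{3}$)
$\frac{a{\left(-736 \right)}}{D \left(n{\left(6 \right)} - 96\right)} = \frac{-72288 + \left(-736\right)^{2} - -27232}{\left(-150\right) \left(6^{3} - 96\right)} = \frac{-72288 + 541696 + 27232}{\left(-150\right) \left(216 - 96\right)} = \frac{496640}{\left(-150\right) 120} = \frac{496640}{-18000} = 496640 \left(- \frac{1}{18000}\right) = - \frac{6208}{225}$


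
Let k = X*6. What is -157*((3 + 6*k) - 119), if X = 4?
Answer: -4396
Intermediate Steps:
k = 24 (k = 4*6 = 24)
-157*((3 + 6*k) - 119) = -157*((3 + 6*24) - 119) = -157*((3 + 144) - 119) = -157*(147 - 119) = -157*28 = -4396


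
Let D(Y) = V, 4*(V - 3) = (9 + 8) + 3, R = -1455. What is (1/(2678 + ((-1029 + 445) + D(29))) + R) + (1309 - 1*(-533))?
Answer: 813475/2102 ≈ 387.00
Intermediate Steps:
V = 8 (V = 3 + ((9 + 8) + 3)/4 = 3 + (17 + 3)/4 = 3 + (¼)*20 = 3 + 5 = 8)
D(Y) = 8
(1/(2678 + ((-1029 + 445) + D(29))) + R) + (1309 - 1*(-533)) = (1/(2678 + ((-1029 + 445) + 8)) - 1455) + (1309 - 1*(-533)) = (1/(2678 + (-584 + 8)) - 1455) + (1309 + 533) = (1/(2678 - 576) - 1455) + 1842 = (1/2102 - 1455) + 1842 = -3058409/2102 + 1842 = 813475/2102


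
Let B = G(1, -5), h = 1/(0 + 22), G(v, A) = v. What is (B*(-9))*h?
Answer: -9/22 ≈ -0.40909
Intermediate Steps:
h = 1/22 ≈ 0.045455
B = 1
(B*(-9))*h = (1*(-9))*(1/22) = -9*1/22 = -9/22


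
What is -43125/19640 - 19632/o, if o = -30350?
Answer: -92327127/59607400 ≈ -1.5489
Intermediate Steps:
-43125/19640 - 19632/o = -43125/19640 - 19632/(-30350) = -43125*1/19640 - 19632*(-1/30350) = -8625/3928 + 9816/15175 = -92327127/59607400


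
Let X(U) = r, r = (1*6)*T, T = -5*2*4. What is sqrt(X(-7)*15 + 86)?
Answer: I*sqrt(3514) ≈ 59.279*I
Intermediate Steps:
T = -40 (T = -10*4 = -40)
r = -240 (r = (1*6)*(-40) = 6*(-40) = -240)
X(U) = -240
sqrt(X(-7)*15 + 86) = sqrt(-240*15 + 86) = sqrt(-3600 + 86) = sqrt(-3514) = I*sqrt(3514)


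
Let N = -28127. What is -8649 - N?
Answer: 19478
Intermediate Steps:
-8649 - N = -8649 - 1*(-28127) = -8649 + 28127 = 19478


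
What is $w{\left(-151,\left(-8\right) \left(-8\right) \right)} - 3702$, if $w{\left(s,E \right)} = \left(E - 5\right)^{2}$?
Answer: $-221$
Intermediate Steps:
$w{\left(s,E \right)} = \left(-5 + E\right)^{2}$
$w{\left(-151,\left(-8\right) \left(-8\right) \right)} - 3702 = \left(-5 - -64\right)^{2} - 3702 = \left(-5 + 64\right)^{2} - 3702 = 59^{2} - 3702 = 3481 - 3702 = -221$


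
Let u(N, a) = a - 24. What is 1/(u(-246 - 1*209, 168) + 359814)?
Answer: 1/359958 ≈ 2.7781e-6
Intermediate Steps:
u(N, a) = -24 + a
1/(u(-246 - 1*209, 168) + 359814) = 1/((-24 + 168) + 359814) = 1/(144 + 359814) = 1/359958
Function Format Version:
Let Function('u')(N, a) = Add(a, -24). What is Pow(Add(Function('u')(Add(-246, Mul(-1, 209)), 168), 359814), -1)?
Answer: Rational(1, 359958) ≈ 2.7781e-6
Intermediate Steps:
Function('u')(N, a) = Add(-24, a)
Pow(Add(Function('u')(Add(-246, Mul(-1, 209)), 168), 359814), -1) = Pow(Add(Add(-24, 168), 359814), -1) = Pow(Add(144, 359814), -1) = Pow(359958, -1) = Rational(1, 359958)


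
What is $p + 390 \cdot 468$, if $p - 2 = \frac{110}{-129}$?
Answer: $\frac{23545228}{129} \approx 1.8252 \cdot 10^{5}$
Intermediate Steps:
$p = \frac{148}{129}$ ($p = 2 + \frac{110}{-129} = 2 + 110 \left(- \frac{1}{129}\right) = 2 - \frac{110}{129} = \frac{148}{129} \approx 1.1473$)
$p + 390 \cdot 468 = \frac{148}{129} + 390 \cdot 468 = \frac{148}{129} + 182520 = \frac{23545228}{129}$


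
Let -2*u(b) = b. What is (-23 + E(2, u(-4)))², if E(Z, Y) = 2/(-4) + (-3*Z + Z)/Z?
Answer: 2601/4 ≈ 650.25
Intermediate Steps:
u(b) = -b/2
E(Z, Y) = -5/2 (E(Z, Y) = 2*(-¼) + (-2*Z)/Z = -½ - 2 = -5/2)
(-23 + E(2, u(-4)))² = (-23 - 5/2)² = (-51/2)² = 2601/4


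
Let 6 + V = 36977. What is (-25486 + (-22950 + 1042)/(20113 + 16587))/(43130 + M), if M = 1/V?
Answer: -8645281152717/14630080944425 ≈ -0.59093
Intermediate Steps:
V = 36971 (V = -6 + 36977 = 36971)
M = 1/36971 ≈ 2.7048e-5
(-25486 + (-22950 + 1042)/(20113 + 16587))/(43130 + M) = (-25486 + (-22950 + 1042)/(20113 + 16587))/(43130 + 1/36971) = (-25486 - 21908/36700)/(1594559231/36971) = (-25486 - 21908*1/36700)*(36971/1594559231) = (-25486 - 5477/9175)*(36971/1594559231) = -233839527/9175*36971/1594559231 = -8645281152717/14630080944425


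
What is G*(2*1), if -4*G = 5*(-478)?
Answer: 1195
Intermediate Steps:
G = 1195/2 (G = -5*(-478)/4 = -¼*(-2390) = 1195/2 ≈ 597.50)
G*(2*1) = 1195*(2*1)/2 = (1195/2)*2 = 1195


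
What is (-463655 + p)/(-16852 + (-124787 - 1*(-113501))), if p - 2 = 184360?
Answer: 279293/28138 ≈ 9.9258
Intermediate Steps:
p = 184362 (p = 2 + 184360 = 184362)
(-463655 + p)/(-16852 + (-124787 - 1*(-113501))) = (-463655 + 184362)/(-16852 + (-124787 - 1*(-113501))) = -279293/(-16852 + (-124787 + 113501)) = -279293/(-16852 - 11286) = -279293/(-28138) = -279293*(-1/28138) = 279293/28138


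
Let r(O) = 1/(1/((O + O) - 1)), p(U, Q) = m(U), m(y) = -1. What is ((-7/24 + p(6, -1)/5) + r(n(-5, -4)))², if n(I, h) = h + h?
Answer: 4405801/14400 ≈ 305.96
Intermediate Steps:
p(U, Q) = -1
n(I, h) = 2*h
r(O) = -1 + 2*O (r(O) = 1/(1/(2*O - 1)) = 1/(1/(-1 + 2*O)) = -1 + 2*O)
((-7/24 + p(6, -1)/5) + r(n(-5, -4)))² = ((-7/24 - 1/5) + (-1 + 2*(2*(-4))))² = ((-7*1/24 - 1*⅕) + (-1 + 2*(-8)))² = ((-7/24 - ⅕) + (-1 - 16))² = (-59/120 - 17)² = (-2099/120)² = 4405801/14400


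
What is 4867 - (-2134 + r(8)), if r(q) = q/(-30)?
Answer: 105019/15 ≈ 7001.3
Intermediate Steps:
r(q) = -q/30 (r(q) = q*(-1/30) = -q/30)
4867 - (-2134 + r(8)) = 4867 - (-2134 - 1/30*8) = 4867 - (-2134 - 4/15) = 4867 - 1*(-32014/15) = 4867 + 32014/15 = 105019/15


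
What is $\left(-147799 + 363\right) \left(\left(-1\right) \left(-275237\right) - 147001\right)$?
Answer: $-18906602896$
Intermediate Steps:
$\left(-147799 + 363\right) \left(\left(-1\right) \left(-275237\right) - 147001\right) = - 147436 \left(275237 - 147001\right) = \left(-147436\right) 128236 = -18906602896$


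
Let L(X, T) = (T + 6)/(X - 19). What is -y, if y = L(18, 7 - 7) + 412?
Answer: -406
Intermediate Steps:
L(X, T) = (6 + T)/(-19 + X)
y = 406 (y = (6 + (7 - 7))/(-19 + 18) + 412 = (6 + 0)/(-1) + 412 = -1*6 + 412 = -6 + 412 = 406)
-y = -1*406 = -406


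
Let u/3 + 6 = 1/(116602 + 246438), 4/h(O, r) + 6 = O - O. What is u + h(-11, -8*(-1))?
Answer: -20330231/1089120 ≈ -18.667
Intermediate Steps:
h(O, r) = -⅔ (h(O, r) = 4/(-6 + (O - O)) = 4/(-6 + 0) = 4/(-6) = 4*(-⅙) = -⅔)
u = -6534717/363040 (u = -18 + 3/(116602 + 246438) = -18 + 3/363040 = -6534717/363040 ≈ -18.000)
u + h(-11, -8*(-1)) = -6534717/363040 - ⅔ = -20330231/1089120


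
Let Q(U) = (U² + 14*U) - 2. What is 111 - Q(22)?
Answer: -679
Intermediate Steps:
Q(U) = -2 + U² + 14*U
111 - Q(22) = 111 - (-2 + 22² + 14*22) = 111 - (-2 + 484 + 308) = 111 - 1*790 = 111 - 790 = -679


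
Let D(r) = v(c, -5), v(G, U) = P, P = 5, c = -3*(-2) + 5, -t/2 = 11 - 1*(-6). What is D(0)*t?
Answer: -170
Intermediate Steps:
t = -34 (t = -2*(11 - 1*(-6)) = -2*(11 + 6) = -2*17 = -34)
c = 11 (c = 6 + 5 = 11)
v(G, U) = 5
D(r) = 5
D(0)*t = 5*(-34) = -170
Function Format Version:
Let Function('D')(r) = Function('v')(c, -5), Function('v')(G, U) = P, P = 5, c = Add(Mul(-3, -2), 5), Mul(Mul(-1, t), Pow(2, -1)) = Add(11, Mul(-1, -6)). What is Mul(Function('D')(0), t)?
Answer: -170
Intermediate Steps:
t = -34 (t = Mul(-2, Add(11, Mul(-1, -6))) = Mul(-2, Add(11, 6)) = Mul(-2, 17) = -34)
c = 11 (c = Add(6, 5) = 11)
Function('v')(G, U) = 5
Function('D')(r) = 5
Mul(Function('D')(0), t) = Mul(5, -34) = -170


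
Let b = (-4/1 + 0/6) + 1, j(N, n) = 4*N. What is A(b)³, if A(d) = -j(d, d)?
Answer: 1728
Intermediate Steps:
b = -3 (b = (-4*1 + 0*(⅙)) + 1 = (-4 + 0) + 1 = -4 + 1 = -3)
A(d) = -4*d
A(b)³ = (-4*(-3))³ = 12³ = 1728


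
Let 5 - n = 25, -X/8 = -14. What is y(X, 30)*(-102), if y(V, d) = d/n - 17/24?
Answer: 901/4 ≈ 225.25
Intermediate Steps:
X = 112 (X = -8*(-14) = 112)
n = -20 (n = 5 - 1*25 = 5 - 25 = -20)
y(V, d) = -17/24 - d/20 (y(V, d) = d/(-20) - 17/24 = d*(-1/20) - 17*1/24 = -d/20 - 17/24 = -17/24 - d/20)
y(X, 30)*(-102) = (-17/24 - 1/20*30)*(-102) = (-17/24 - 3/2)*(-102) = -53/24*(-102) = 901/4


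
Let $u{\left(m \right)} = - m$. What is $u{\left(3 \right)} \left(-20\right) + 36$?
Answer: $96$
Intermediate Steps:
$u{\left(3 \right)} \left(-20\right) + 36 = \left(-1\right) 3 \left(-20\right) + 36 = \left(-3\right) \left(-20\right) + 36 = 60 + 36 = 96$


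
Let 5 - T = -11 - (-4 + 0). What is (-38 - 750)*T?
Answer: -9456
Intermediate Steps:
T = 12 (T = 5 - (-11 - (-4 + 0)) = 5 - (-11 - 1*(-4)) = 5 - (-11 + 4) = 5 - 1*(-7) = 5 + 7 = 12)
(-38 - 750)*T = (-38 - 750)*12 = -788*12 = -9456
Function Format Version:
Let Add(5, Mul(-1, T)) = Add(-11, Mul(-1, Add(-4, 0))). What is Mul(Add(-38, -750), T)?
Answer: -9456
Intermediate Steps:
T = 12 (T = Add(5, Mul(-1, Add(-11, Mul(-1, Add(-4, 0))))) = Add(5, Mul(-1, Add(-11, Mul(-1, -4)))) = Add(5, Mul(-1, Add(-11, 4))) = Add(5, Mul(-1, -7)) = Add(5, 7) = 12)
Mul(Add(-38, -750), T) = Mul(Add(-38, -750), 12) = Mul(-788, 12) = -9456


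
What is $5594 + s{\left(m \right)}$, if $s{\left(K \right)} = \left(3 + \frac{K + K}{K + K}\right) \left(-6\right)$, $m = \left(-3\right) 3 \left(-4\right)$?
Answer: $5570$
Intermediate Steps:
$m = 36$ ($m = \left(-9\right) \left(-4\right) = 36$)
$s{\left(K \right)} = -24$ ($s{\left(K \right)} = \left(3 + \frac{2 K}{2 K}\right) \left(-6\right) = \left(3 + 2 K \frac{1}{2 K}\right) \left(-6\right) = \left(3 + 1\right) \left(-6\right) = 4 \left(-6\right) = -24$)
$5594 + s{\left(m \right)} = 5594 - 24 = 5570$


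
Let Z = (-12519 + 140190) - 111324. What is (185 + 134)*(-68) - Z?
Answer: -38039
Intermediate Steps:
Z = 16347 (Z = 127671 - 111324 = 16347)
(185 + 134)*(-68) - Z = (185 + 134)*(-68) - 1*16347 = 319*(-68) - 16347 = -21692 - 16347 = -38039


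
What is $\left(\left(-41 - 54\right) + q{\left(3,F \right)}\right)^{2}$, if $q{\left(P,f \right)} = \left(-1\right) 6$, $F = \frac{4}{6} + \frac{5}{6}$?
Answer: $10201$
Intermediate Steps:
$F = \frac{3}{2}$ ($F = 4 \cdot \frac{1}{6} + 5 \cdot \frac{1}{6} = \frac{2}{3} + \frac{5}{6} = \frac{3}{2} \approx 1.5$)
$q{\left(P,f \right)} = -6$
$\left(\left(-41 - 54\right) + q{\left(3,F \right)}\right)^{2} = \left(\left(-41 - 54\right) - 6\right)^{2} = \left(-95 - 6\right)^{2} = \left(-101\right)^{2} = 10201$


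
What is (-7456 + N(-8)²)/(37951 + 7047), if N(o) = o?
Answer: -3696/22499 ≈ -0.16427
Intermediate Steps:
(-7456 + N(-8)²)/(37951 + 7047) = (-7456 + (-8)²)/(37951 + 7047) = (-7456 + 64)/44998 = -7392*1/44998 = -3696/22499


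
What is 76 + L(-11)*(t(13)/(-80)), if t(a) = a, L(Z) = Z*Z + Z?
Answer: 465/8 ≈ 58.125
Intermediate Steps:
L(Z) = Z + Z² (L(Z) = Z² + Z = Z + Z²)
76 + L(-11)*(t(13)/(-80)) = 76 + (-11*(1 - 11))*(13/(-80)) = 76 + (-11*(-10))*(13*(-1/80)) = 76 + 110*(-13/80) = 76 - 143/8 = 465/8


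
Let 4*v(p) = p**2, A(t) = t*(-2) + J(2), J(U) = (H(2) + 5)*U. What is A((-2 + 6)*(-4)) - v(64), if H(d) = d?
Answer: -978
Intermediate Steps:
J(U) = 7*U (J(U) = (2 + 5)*U = 7*U)
A(t) = 14 - 2*t (A(t) = t*(-2) + 7*2 = -2*t + 14 = 14 - 2*t)
v(p) = p**2/4
A((-2 + 6)*(-4)) - v(64) = (14 - 2*(-2 + 6)*(-4)) - 64**2/4 = (14 - 8*(-4)) - 4096/4 = (14 - 2*(-16)) - 1*1024 = (14 + 32) - 1024 = 46 - 1024 = -978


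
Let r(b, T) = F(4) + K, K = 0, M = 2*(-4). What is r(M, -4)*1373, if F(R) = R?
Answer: 5492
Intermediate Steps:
M = -8
r(b, T) = 4 (r(b, T) = 4 + 0 = 4)
r(M, -4)*1373 = 4*1373 = 5492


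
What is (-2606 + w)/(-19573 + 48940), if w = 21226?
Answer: 18620/29367 ≈ 0.63404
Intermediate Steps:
(-2606 + w)/(-19573 + 48940) = (-2606 + 21226)/(-19573 + 48940) = 18620/29367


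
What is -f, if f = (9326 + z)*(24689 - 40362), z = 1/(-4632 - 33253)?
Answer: 5537513972557/37885 ≈ 1.4617e+8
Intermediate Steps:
z = -1/37885 (z = 1/(-37885) = -1/37885 ≈ -2.6396e-5)
f = -5537513972557/37885 (f = (9326 - 1/37885)*(24689 - 40362) = (353315509/37885)*(-15673) = -5537513972557/37885 ≈ -1.4617e+8)
-f = -1*(-5537513972557/37885) = 5537513972557/37885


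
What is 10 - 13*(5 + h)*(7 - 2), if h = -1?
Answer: -250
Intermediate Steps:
10 - 13*(5 + h)*(7 - 2) = 10 - 13*(5 - 1)*(7 - 2) = 10 - 52*5 = 10 - 13*20 = 10 - 260 = -250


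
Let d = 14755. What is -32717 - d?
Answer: -47472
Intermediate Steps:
-32717 - d = -32717 - 1*14755 = -32717 - 14755 = -47472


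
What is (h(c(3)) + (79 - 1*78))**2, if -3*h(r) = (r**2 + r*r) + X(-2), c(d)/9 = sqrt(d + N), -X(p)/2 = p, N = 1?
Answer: 421201/9 ≈ 46800.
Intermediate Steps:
X(p) = -2*p
c(d) = 9*sqrt(1 + d) (c(d) = 9*sqrt(d + 1) = 9*sqrt(1 + d))
h(r) = -4/3 - 2*r**2/3 (h(r) = -((r**2 + r*r) - 2*(-2))/3 = -((r**2 + r**2) + 4)/3 = -(2*r**2 + 4)/3 = -(4 + 2*r**2)/3 = -4/3 - 2*r**2/3)
(h(c(3)) + (79 - 1*78))**2 = ((-4/3 - 2*(9*sqrt(1 + 3))**2/3) + (79 - 1*78))**2 = ((-4/3 - 2*(9*sqrt(4))**2/3) + (79 - 78))**2 = ((-4/3 - 2*(9*2)**2/3) + 1)**2 = ((-4/3 - 2/3*18**2) + 1)**2 = ((-4/3 - 2/3*324) + 1)**2 = ((-4/3 - 216) + 1)**2 = (-652/3 + 1)**2 = (-649/3)**2 = 421201/9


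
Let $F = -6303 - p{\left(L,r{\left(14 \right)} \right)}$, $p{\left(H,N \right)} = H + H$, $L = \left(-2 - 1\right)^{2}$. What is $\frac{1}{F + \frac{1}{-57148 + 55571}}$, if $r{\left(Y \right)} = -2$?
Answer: $- \frac{1577}{9968218} \approx -0.0001582$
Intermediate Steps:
$L = 9$ ($L = \left(-3\right)^{2} = 9$)
$p{\left(H,N \right)} = 2 H$
$F = -6321$ ($F = -6303 - 2 \cdot 9 = -6303 - 18 = -6321$)
$\frac{1}{F + \frac{1}{-57148 + 55571}} = \frac{1}{-6321 + \frac{1}{-57148 + 55571}} = \frac{1}{-6321 + \frac{1}{-1577}} = \frac{1}{-6321 - \frac{1}{1577}} = \frac{1}{- \frac{9968218}{1577}} = - \frac{1577}{9968218}$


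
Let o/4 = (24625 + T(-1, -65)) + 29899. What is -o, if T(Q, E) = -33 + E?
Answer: -217704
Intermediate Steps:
o = 217704 (o = 4*((24625 + (-33 - 65)) + 29899) = 4*((24625 - 98) + 29899) = 4*(24527 + 29899) = 4*54426 = 217704)
-o = -1*217704 = -217704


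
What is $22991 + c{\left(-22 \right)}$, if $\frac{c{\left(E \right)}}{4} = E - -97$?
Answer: $23291$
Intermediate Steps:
$c{\left(E \right)} = 388 + 4 E$ ($c{\left(E \right)} = 4 \left(E - -97\right) = 4 \left(E + 97\right) = 4 \left(97 + E\right) = 388 + 4 E$)
$22991 + c{\left(-22 \right)} = 22991 + \left(388 + 4 \left(-22\right)\right) = 22991 + \left(388 - 88\right) = 22991 + 300 = 23291$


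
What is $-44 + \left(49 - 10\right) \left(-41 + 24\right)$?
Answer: $-707$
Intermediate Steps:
$-44 + \left(49 - 10\right) \left(-41 + 24\right) = -44 + 39 \left(-17\right) = -44 - 663 = -707$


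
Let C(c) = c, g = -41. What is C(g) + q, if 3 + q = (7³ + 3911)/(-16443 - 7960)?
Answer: -1077986/24403 ≈ -44.174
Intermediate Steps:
q = -77463/24403 (q = -3 + (7³ + 3911)/(-16443 - 7960) = -3 + (343 + 3911)/(-24403) = -3 + 4254*(-1/24403) = -3 - 4254/24403 = -77463/24403 ≈ -3.1743)
C(g) + q = -41 - 77463/24403 = -1077986/24403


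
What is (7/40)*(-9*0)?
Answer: 0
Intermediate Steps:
(7/40)*(-9*0) = ((1/40)*7)*0 = (7/40)*0 = 0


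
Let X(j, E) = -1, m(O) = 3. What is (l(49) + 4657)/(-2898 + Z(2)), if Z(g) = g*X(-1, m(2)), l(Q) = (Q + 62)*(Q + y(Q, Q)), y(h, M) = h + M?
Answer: -10487/1450 ≈ -7.2324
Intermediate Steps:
y(h, M) = M + h
l(Q) = 3*Q*(62 + Q) (l(Q) = (Q + 62)*(Q + (Q + Q)) = (62 + Q)*(Q + 2*Q) = (62 + Q)*(3*Q) = 3*Q*(62 + Q))
Z(g) = -g (Z(g) = g*(-1) = -g)
(l(49) + 4657)/(-2898 + Z(2)) = (3*49*(62 + 49) + 4657)/(-2898 - 1*2) = (3*49*111 + 4657)/(-2898 - 2) = (16317 + 4657)/(-2900) = 20974*(-1/2900) = -10487/1450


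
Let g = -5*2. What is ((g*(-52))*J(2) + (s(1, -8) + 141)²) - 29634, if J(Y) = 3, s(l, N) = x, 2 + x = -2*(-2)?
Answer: -7625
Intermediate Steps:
g = -10
x = 2 (x = -2 - 2*(-2) = -2 + 4 = 2)
s(l, N) = 2
((g*(-52))*J(2) + (s(1, -8) + 141)²) - 29634 = (-10*(-52)*3 + (2 + 141)²) - 29634 = (520*3 + 143²) - 29634 = (1560 + 20449) - 29634 = 22009 - 29634 = -7625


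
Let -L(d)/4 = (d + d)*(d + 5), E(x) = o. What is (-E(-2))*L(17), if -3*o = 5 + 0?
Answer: -14960/3 ≈ -4986.7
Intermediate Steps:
o = -5/3 (o = -(5 + 0)/3 = -⅓*5 = -5/3 ≈ -1.6667)
E(x) = -5/3
L(d) = -8*d*(5 + d) (L(d) = -4*(d + d)*(d + 5) = -4*2*d*(5 + d) = -8*d*(5 + d))
(-E(-2))*L(17) = (-1*(-5/3))*(-8*17*(5 + 17)) = 5*(-8*17*22)/3 = (5/3)*(-2992) = -14960/3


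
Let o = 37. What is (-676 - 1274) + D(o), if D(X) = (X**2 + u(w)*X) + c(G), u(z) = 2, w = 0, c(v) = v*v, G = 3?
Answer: -498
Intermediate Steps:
c(v) = v**2
D(X) = 9 + X**2 + 2*X (D(X) = (X**2 + 2*X) + 3**2 = (X**2 + 2*X) + 9 = 9 + X**2 + 2*X)
(-676 - 1274) + D(o) = (-676 - 1274) + (9 + 37**2 + 2*37) = -1950 + (9 + 1369 + 74) = -1950 + 1452 = -498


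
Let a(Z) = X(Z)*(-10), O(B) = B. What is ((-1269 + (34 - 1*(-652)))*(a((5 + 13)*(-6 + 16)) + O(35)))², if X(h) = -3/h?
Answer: 15132198169/36 ≈ 4.2034e+8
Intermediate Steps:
a(Z) = 30/Z (a(Z) = -3/Z*(-10) = 30/Z)
((-1269 + (34 - 1*(-652)))*(a((5 + 13)*(-6 + 16)) + O(35)))² = ((-1269 + (34 - 1*(-652)))*(30/(((5 + 13)*(-6 + 16))) + 35))² = ((-1269 + (34 + 652))*(30/((18*10)) + 35))² = ((-1269 + 686)*(30/180 + 35))² = (-583*(30*(1/180) + 35))² = (-583*(⅙ + 35))² = (-583*211/6)² = (-123013/6)² = 15132198169/36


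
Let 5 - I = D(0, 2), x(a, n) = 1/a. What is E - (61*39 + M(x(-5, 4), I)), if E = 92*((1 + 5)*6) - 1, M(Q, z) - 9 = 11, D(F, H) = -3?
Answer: 912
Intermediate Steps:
I = 8 (I = 5 - 1*(-3) = 5 + 3 = 8)
M(Q, z) = 20 (M(Q, z) = 9 + 11 = 20)
E = 3311 (E = 92*(6*6) - 1 = 92*36 - 1 = 3312 - 1 = 3311)
E - (61*39 + M(x(-5, 4), I)) = 3311 - (61*39 + 20) = 3311 - (2379 + 20) = 3311 - 1*2399 = 3311 - 2399 = 912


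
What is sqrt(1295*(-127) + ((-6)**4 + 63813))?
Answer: 2*I*sqrt(24839) ≈ 315.21*I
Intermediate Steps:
sqrt(1295*(-127) + ((-6)**4 + 63813)) = sqrt(-164465 + (1296 + 63813)) = sqrt(-164465 + 65109) = sqrt(-99356) = 2*I*sqrt(24839)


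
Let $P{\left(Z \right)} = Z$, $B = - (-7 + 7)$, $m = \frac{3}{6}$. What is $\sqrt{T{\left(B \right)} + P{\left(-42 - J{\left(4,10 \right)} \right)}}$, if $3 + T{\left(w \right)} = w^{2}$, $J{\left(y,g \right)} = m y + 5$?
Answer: $2 i \sqrt{13} \approx 7.2111 i$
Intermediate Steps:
$m = \frac{1}{2}$ ($m = 3 \cdot \frac{1}{6} = \frac{1}{2} \approx 0.5$)
$J{\left(y,g \right)} = 5 + \frac{y}{2}$ ($J{\left(y,g \right)} = \frac{y}{2} + 5 = 5 + \frac{y}{2}$)
$B = 0$ ($B = \left(-1\right) 0 = 0$)
$T{\left(w \right)} = -3 + w^{2}$
$\sqrt{T{\left(B \right)} + P{\left(-42 - J{\left(4,10 \right)} \right)}} = \sqrt{\left(-3 + 0^{2}\right) - \left(47 + 2\right)} = \sqrt{\left(-3 + 0\right) - 49} = \sqrt{-3 - 49} = \sqrt{-52} = 2 i \sqrt{13}$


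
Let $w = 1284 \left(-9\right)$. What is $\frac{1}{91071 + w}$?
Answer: $\frac{1}{79515} \approx 1.2576 \cdot 10^{-5}$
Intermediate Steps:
$w = -11556$
$\frac{1}{91071 + w} = \frac{1}{91071 - 11556} = \frac{1}{79515}$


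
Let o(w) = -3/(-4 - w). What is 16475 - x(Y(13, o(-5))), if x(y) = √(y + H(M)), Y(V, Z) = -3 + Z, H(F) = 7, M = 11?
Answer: 16474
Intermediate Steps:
x(y) = √(7 + y) (x(y) = √(y + 7) = √(7 + y))
16475 - x(Y(13, o(-5))) = 16475 - √(7 + (-3 + 3/(4 - 5))) = 16475 - √(7 + (-3 + 3/(-1))) = 16475 - √(7 + (-3 + 3*(-1))) = 16475 - √(7 + (-3 - 3)) = 16475 - √(7 - 6) = 16475 - √1 = 16475 - 1*1 = 16475 - 1 = 16474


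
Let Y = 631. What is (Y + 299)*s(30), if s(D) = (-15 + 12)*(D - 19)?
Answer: -30690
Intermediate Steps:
s(D) = 57 - 3*D (s(D) = -3*(-19 + D) = 57 - 3*D)
(Y + 299)*s(30) = (631 + 299)*(57 - 3*30) = 930*(57 - 90) = 930*(-33) = -30690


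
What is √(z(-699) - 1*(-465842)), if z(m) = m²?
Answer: √954443 ≈ 976.96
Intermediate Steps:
√(z(-699) - 1*(-465842)) = √((-699)² - 1*(-465842)) = √(488601 + 465842) = √954443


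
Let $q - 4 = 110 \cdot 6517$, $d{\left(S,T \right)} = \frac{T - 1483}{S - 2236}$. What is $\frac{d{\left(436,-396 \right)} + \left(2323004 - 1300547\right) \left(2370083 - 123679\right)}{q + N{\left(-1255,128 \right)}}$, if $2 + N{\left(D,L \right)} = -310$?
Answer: $\frac{4134332690332279}{1289811600} \approx 3.2054 \cdot 10^{6}$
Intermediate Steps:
$d{\left(S,T \right)} = \frac{-1483 + T}{-2236 + S}$
$N{\left(D,L \right)} = -312$ ($N{\left(D,L \right)} = -2 - 310 = -312$)
$q = 716874$ ($q = 4 + 110 \cdot 6517 = 4 + 716870 = 716874$)
$\frac{d{\left(436,-396 \right)} + \left(2323004 - 1300547\right) \left(2370083 - 123679\right)}{q + N{\left(-1255,128 \right)}} = \frac{\frac{-1483 - 396}{-2236 + 436} + \left(2323004 - 1300547\right) \left(2370083 - 123679\right)}{716874 - 312} = \frac{\frac{1}{-1800} \left(-1879\right) + 1022457 \cdot 2246404}{716562} = \left(\left(- \frac{1}{1800}\right) \left(-1879\right) + 2296851494628\right) \frac{1}{716562} = \left(\frac{1879}{1800} + 2296851494628\right) \frac{1}{716562} = \frac{4134332690332279}{1800} \cdot \frac{1}{716562} = \frac{4134332690332279}{1289811600}$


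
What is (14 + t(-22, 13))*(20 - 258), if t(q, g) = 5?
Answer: -4522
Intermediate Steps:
(14 + t(-22, 13))*(20 - 258) = (14 + 5)*(20 - 258) = 19*(-238) = -4522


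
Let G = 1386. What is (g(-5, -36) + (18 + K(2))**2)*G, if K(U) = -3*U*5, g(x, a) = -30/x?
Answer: 207900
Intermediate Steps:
K(U) = -15*U
(g(-5, -36) + (18 + K(2))**2)*G = (-30/(-5) + (18 - 15*2)**2)*1386 = (-30*(-1/5) + (18 - 30)**2)*1386 = (6 + (-12)**2)*1386 = (6 + 144)*1386 = 150*1386 = 207900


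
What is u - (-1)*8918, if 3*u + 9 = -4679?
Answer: 22066/3 ≈ 7355.3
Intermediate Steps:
u = -4688/3 (u = -3 + (1/3)*(-4679) = -3 - 4679/3 = -4688/3 ≈ -1562.7)
u - (-1)*8918 = -4688/3 - (-1)*8918 = -4688/3 - 1*(-8918) = -4688/3 + 8918 = 22066/3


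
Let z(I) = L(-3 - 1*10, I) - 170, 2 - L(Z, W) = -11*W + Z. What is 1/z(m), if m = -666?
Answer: -1/7481 ≈ -0.00013367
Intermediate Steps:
L(Z, W) = 2 - Z + 11*W (L(Z, W) = 2 - (-11*W + Z) = 2 - (Z - 11*W) = 2 + (-Z + 11*W) = 2 - Z + 11*W)
z(I) = -155 + 11*I (z(I) = (2 - (-3 - 1*10) + 11*I) - 170 = (2 - (-3 - 10) + 11*I) - 170 = (2 - 1*(-13) + 11*I) - 170 = (2 + 13 + 11*I) - 170 = (15 + 11*I) - 170 = -155 + 11*I)
1/z(m) = 1/(-155 + 11*(-666)) = 1/(-155 - 7326) = 1/(-7481) = -1/7481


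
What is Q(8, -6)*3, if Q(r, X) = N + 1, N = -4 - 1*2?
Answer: -15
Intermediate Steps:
N = -6 (N = -4 - 2 = -6)
Q(r, X) = -5 (Q(r, X) = -6 + 1 = -5)
Q(8, -6)*3 = -5*3 = -15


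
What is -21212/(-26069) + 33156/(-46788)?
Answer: 10676941/101643031 ≈ 0.10504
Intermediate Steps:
-21212/(-26069) + 33156/(-46788) = -21212*(-1/26069) + 33156*(-1/46788) = 21212/26069 - 2763/3899 = 10676941/101643031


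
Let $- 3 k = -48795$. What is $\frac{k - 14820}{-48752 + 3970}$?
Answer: $- \frac{1445}{44782} \approx -0.032267$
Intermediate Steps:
$k = 16265$ ($k = \left(- \frac{1}{3}\right) \left(-48795\right) = 16265$)
$\frac{k - 14820}{-48752 + 3970} = \frac{16265 - 14820}{-48752 + 3970} = \frac{1445}{-44782} = 1445 \left(- \frac{1}{44782}\right) = - \frac{1445}{44782}$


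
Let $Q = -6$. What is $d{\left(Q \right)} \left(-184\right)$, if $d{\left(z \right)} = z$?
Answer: $1104$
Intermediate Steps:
$d{\left(Q \right)} \left(-184\right) = \left(-6\right) \left(-184\right) = 1104$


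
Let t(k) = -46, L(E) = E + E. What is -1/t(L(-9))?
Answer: 1/46 ≈ 0.021739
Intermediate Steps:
L(E) = 2*E
-1/t(L(-9)) = -1/(-46) = -1*(-1/46) = 1/46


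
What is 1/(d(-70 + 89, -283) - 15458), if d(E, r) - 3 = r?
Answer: -1/15738 ≈ -6.3540e-5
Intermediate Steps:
d(E, r) = 3 + r
1/(d(-70 + 89, -283) - 15458) = 1/((3 - 283) - 15458) = 1/(-280 - 15458) = 1/(-15738) = -1/15738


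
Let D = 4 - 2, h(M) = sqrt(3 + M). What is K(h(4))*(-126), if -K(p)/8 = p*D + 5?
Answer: 5040 + 2016*sqrt(7) ≈ 10374.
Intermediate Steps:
D = 2
K(p) = -40 - 16*p (K(p) = -8*(p*2 + 5) = -8*(2*p + 5) = -8*(5 + 2*p) = -40 - 16*p)
K(h(4))*(-126) = (-40 - 16*sqrt(3 + 4))*(-126) = (-40 - 16*sqrt(7))*(-126) = 5040 + 2016*sqrt(7)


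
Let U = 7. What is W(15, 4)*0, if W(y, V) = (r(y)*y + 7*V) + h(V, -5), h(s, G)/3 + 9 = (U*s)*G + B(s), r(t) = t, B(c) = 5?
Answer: 0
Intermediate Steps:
h(s, G) = -12 + 21*G*s (h(s, G) = -27 + 3*((7*s)*G + 5) = -27 + 3*(7*G*s + 5) = -27 + 3*(5 + 7*G*s) = -27 + (15 + 21*G*s) = -12 + 21*G*s)
W(y, V) = -12 + y² - 98*V (W(y, V) = (y*y + 7*V) + (-12 + 21*(-5)*V) = (y² + 7*V) + (-12 - 105*V) = -12 + y² - 98*V)
W(15, 4)*0 = (-12 + 15² - 98*4)*0 = (-12 + 225 - 392)*0 = -179*0 = 0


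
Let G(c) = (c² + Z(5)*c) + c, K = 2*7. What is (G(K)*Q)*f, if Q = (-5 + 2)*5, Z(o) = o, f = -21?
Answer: 88200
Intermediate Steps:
K = 14
Q = -15 (Q = -3*5 = -15)
G(c) = c² + 6*c (G(c) = (c² + 5*c) + c = c² + 6*c)
(G(K)*Q)*f = ((14*(6 + 14))*(-15))*(-21) = ((14*20)*(-15))*(-21) = (280*(-15))*(-21) = -4200*(-21) = 88200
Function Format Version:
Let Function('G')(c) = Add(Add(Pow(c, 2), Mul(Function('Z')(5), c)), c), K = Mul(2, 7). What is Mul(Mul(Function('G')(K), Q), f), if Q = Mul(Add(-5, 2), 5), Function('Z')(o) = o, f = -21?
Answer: 88200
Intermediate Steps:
K = 14
Q = -15 (Q = Mul(-3, 5) = -15)
Function('G')(c) = Add(Pow(c, 2), Mul(6, c)) (Function('G')(c) = Add(Add(Pow(c, 2), Mul(5, c)), c) = Add(Pow(c, 2), Mul(6, c)))
Mul(Mul(Function('G')(K), Q), f) = Mul(Mul(Mul(14, Add(6, 14)), -15), -21) = Mul(Mul(Mul(14, 20), -15), -21) = Mul(Mul(280, -15), -21) = Mul(-4200, -21) = 88200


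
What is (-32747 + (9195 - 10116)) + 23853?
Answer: -9815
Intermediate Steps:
(-32747 + (9195 - 10116)) + 23853 = (-32747 - 921) + 23853 = -33668 + 23853 = -9815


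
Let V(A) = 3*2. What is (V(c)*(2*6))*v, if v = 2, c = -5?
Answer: 144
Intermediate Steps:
V(A) = 6
(V(c)*(2*6))*v = (6*(2*6))*2 = (6*12)*2 = 72*2 = 144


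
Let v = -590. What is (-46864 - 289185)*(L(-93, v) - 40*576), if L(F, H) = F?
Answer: 7773821517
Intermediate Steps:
(-46864 - 289185)*(L(-93, v) - 40*576) = (-46864 - 289185)*(-93 - 40*576) = -336049*(-93 - 23040) = -336049*(-23133) = 7773821517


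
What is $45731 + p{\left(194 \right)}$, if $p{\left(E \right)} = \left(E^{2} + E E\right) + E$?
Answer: $121197$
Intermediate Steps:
$p{\left(E \right)} = E + 2 E^{2}$ ($p{\left(E \right)} = \left(E^{2} + E^{2}\right) + E = 2 E^{2} + E = E + 2 E^{2}$)
$45731 + p{\left(194 \right)} = 45731 + 194 \left(1 + 2 \cdot 194\right) = 45731 + 194 \left(1 + 388\right) = 45731 + 194 \cdot 389 = 45731 + 75466 = 121197$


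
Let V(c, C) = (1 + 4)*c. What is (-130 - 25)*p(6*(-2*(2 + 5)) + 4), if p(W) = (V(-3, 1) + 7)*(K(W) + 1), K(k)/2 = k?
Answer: -197160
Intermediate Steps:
V(c, C) = 5*c
K(k) = 2*k
p(W) = -8 - 16*W (p(W) = (5*(-3) + 7)*(2*W + 1) = (-15 + 7)*(1 + 2*W) = -8*(1 + 2*W) = -8 - 16*W)
(-130 - 25)*p(6*(-2*(2 + 5)) + 4) = (-130 - 25)*(-8 - 16*(6*(-2*(2 + 5)) + 4)) = -155*(-8 - 16*(6*(-2*7) + 4)) = -155*(-8 - 16*(6*(-14) + 4)) = -155*(-8 - 16*(-84 + 4)) = -155*(-8 - 16*(-80)) = -155*(-8 + 1280) = -155*1272 = -197160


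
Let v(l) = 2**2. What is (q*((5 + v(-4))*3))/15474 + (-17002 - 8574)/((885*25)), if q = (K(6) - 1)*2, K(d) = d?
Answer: -64964879/57060375 ≈ -1.1385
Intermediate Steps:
v(l) = 4
q = 10 (q = (6 - 1)*2 = 5*2 = 10)
(q*((5 + v(-4))*3))/15474 + (-17002 - 8574)/((885*25)) = (10*((5 + 4)*3))/15474 + (-17002 - 8574)/((885*25)) = (10*(9*3))*(1/15474) - 25576/22125 = (10*27)*(1/15474) - 25576*1/22125 = 270*(1/15474) - 25576/22125 = 45/2579 - 25576/22125 = -64964879/57060375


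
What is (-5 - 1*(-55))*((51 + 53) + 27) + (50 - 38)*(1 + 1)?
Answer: 6574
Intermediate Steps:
(-5 - 1*(-55))*((51 + 53) + 27) + (50 - 38)*(1 + 1) = (-5 + 55)*(104 + 27) + 12*2 = 50*131 + 24 = 6550 + 24 = 6574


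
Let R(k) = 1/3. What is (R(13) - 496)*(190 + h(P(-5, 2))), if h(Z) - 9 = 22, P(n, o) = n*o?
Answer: -328627/3 ≈ -1.0954e+5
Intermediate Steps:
R(k) = 1/3
h(Z) = 31 (h(Z) = 9 + 22 = 31)
(R(13) - 496)*(190 + h(P(-5, 2))) = (1/3 - 496)*(190 + 31) = -1487/3*221 = -328627/3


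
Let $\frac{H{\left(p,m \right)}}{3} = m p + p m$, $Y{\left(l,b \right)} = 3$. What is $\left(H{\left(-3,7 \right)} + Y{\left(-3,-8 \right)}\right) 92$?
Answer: $-11316$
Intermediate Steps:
$H{\left(p,m \right)} = 6 m p$ ($H{\left(p,m \right)} = 3 \left(m p + p m\right) = 3 \left(m p + m p\right) = 3 \cdot 2 m p = 6 m p$)
$\left(H{\left(-3,7 \right)} + Y{\left(-3,-8 \right)}\right) 92 = \left(6 \cdot 7 \left(-3\right) + 3\right) 92 = \left(-126 + 3\right) 92 = \left(-123\right) 92 = -11316$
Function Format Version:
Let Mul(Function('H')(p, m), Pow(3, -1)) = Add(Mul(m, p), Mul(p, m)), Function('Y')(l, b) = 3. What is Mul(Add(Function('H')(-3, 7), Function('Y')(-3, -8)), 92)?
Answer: -11316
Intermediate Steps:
Function('H')(p, m) = Mul(6, m, p) (Function('H')(p, m) = Mul(3, Add(Mul(m, p), Mul(p, m))) = Mul(3, Add(Mul(m, p), Mul(m, p))) = Mul(3, Mul(2, m, p)) = Mul(6, m, p))
Mul(Add(Function('H')(-3, 7), Function('Y')(-3, -8)), 92) = Mul(Add(Mul(6, 7, -3), 3), 92) = Mul(Add(-126, 3), 92) = Mul(-123, 92) = -11316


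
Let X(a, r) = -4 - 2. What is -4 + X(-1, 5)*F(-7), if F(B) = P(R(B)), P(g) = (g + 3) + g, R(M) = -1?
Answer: -10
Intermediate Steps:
P(g) = 3 + 2*g (P(g) = (3 + g) + g = 3 + 2*g)
X(a, r) = -6
F(B) = 1 (F(B) = 3 + 2*(-1) = 3 - 2 = 1)
-4 + X(-1, 5)*F(-7) = -4 - 6*1 = -4 - 6 = -10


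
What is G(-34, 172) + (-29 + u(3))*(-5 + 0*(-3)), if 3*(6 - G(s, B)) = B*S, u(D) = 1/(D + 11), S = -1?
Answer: 8735/42 ≈ 207.98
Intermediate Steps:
u(D) = 1/(11 + D)
G(s, B) = 6 + B/3 (G(s, B) = 6 - B*(-1)/3 = 6 - (-1)*B/3 = 6 + B/3)
G(-34, 172) + (-29 + u(3))*(-5 + 0*(-3)) = (6 + (⅓)*172) + (-29 + 1/(11 + 3))*(-5 + 0*(-3)) = (6 + 172/3) + (-29 + 1/14)*(-5 + 0) = 190/3 + (-29 + 1/14)*(-5) = 190/3 - 405/14*(-5) = 190/3 + 2025/14 = 8735/42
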